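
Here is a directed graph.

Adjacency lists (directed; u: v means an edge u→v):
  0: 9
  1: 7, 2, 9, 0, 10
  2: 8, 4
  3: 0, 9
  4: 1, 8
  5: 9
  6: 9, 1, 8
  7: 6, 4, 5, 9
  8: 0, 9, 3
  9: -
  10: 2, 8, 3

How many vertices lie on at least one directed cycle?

6

A vertex is on a directed cycle iff it belongs to a strongly connected component of size ≥ 2 (or has a self-loop).
The vertices on cycles are {1, 2, 4, 6, 7, 10} — 6 in total.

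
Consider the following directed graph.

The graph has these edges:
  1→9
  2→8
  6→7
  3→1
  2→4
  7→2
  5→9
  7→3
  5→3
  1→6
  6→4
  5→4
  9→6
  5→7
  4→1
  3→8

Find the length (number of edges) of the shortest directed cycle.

For each vertex v, BFS finds the shortest path from v back to v.
The shortest such closed walk is 1 → 6 → 4 → 1, length 3.

3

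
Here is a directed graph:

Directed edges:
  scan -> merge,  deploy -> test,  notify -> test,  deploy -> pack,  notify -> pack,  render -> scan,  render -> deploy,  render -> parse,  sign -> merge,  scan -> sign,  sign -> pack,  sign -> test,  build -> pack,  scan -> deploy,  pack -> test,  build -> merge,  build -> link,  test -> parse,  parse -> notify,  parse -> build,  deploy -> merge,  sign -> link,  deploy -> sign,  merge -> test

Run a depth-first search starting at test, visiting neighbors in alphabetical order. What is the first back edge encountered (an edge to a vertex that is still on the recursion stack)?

merge->test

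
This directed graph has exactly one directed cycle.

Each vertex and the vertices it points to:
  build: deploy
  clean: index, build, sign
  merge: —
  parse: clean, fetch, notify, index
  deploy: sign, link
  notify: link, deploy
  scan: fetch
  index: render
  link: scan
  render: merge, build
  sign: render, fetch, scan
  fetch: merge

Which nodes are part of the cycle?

DFS with gray/black marking from build:
build gray
  deploy gray
    sign gray
      render gray
        merge gray
        merge black
        render→build: build is gray → back edge
Back edge closes the cycle build → deploy → sign → render → build; its vertices are {sign, build, deploy, render}.

sign, build, deploy, render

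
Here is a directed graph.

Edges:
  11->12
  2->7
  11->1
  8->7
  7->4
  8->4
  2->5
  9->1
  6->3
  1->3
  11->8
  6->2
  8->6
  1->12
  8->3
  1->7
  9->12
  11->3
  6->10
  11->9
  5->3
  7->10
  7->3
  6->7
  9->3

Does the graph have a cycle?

DFS with white/gray/black marking, starting from 4:
4 gray
4 black
1 gray
  3 gray
  3 black
  7 gray
    7→3: 3 black — skip
    7→4: 4 black — skip
    10 gray
    10 black
  7 black
  12 gray
  12 black
1 black
2 gray
  5 gray
    5→3: 3 black — skip
  5 black
  2→7: 7 black — skip
2 black
6 gray
  6→3: 3 black — skip
  6→7: 7 black — skip
  6→2: 2 black — skip
  6→10: 10 black — skip
6 black
8 gray
  8→3: 3 black — skip
  8→6: 6 black — skip
  8→4: 4 black — skip
  8→7: 7 black — skip
8 black
9 gray
  9→1: 1 black — skip
  9→12: 12 black — skip
  9→3: 3 black — skip
9 black
11 gray
  11→9: 9 black — skip
  11→8: 8 black — skip
  11→12: 12 black — skip
  11→3: 3 black — skip
  11→1: 1 black — skip
11 black
Every edge goes to a white or black vertex — no back edge, so the graph is acyclic.

No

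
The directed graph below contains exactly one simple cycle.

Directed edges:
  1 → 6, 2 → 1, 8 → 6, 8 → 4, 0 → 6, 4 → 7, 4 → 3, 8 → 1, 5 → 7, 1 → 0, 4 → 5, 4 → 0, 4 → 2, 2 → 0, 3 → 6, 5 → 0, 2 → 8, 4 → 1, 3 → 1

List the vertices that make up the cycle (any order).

2, 4, 8

DFS with gray/black marking from 4:
4 gray
  3 gray
    1 gray
      0 gray
        6 gray
        6 black
      0 black
      1→6: 6 black — skip
    1 black
    3→6: 6 black — skip
  3 black
  4→1: 1 black — skip
  5 gray
    7 gray
    7 black
    5→0: 0 black — skip
  5 black
  4→7: 7 black — skip
  4→0: 0 black — skip
  2 gray
    2→1: 1 black — skip
    2→0: 0 black — skip
    8 gray
      8→4: 4 is gray → back edge
Back edge closes the cycle 4 → 2 → 8 → 4; its vertices are {2, 4, 8}.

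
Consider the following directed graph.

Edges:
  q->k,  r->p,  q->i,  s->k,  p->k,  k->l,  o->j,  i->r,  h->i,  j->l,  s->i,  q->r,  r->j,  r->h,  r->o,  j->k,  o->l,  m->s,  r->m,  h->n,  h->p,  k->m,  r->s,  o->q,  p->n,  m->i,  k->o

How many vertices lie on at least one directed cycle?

A vertex is on a directed cycle iff it belongs to a strongly connected component of size ≥ 2 (or has a self-loop).
The vertices on cycles are {h, i, j, k, m, o, p, q, r, s} — 10 in total.

10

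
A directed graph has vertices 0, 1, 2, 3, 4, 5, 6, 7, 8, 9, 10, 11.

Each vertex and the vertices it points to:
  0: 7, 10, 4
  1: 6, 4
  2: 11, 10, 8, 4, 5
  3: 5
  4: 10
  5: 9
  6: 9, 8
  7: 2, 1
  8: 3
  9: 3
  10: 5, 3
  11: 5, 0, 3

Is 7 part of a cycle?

7 is on a cycle iff 7 can reach itself via ≥1 edge.
7 → 2 → 11 → 0 → 7 — yes.

Yes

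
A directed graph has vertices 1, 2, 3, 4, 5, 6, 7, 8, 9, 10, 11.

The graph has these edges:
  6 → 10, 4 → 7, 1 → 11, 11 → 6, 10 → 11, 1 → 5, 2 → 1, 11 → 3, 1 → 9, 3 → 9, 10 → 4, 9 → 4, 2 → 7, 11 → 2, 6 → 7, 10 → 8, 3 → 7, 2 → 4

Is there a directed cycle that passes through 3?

3 lies on a cycle iff there is a path from 3 back to itself.
Exploring from 3, it never reaches itself; equivalently, its strongly connected component is a singleton.

No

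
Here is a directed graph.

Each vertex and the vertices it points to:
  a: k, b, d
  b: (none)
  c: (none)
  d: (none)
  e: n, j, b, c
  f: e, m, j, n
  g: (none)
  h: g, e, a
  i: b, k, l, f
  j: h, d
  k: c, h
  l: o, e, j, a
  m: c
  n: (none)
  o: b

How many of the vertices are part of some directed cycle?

5

A vertex is on a directed cycle iff it belongs to a strongly connected component of size ≥ 2 (or has a self-loop).
The vertices on cycles are {a, e, h, j, k} — 5 in total.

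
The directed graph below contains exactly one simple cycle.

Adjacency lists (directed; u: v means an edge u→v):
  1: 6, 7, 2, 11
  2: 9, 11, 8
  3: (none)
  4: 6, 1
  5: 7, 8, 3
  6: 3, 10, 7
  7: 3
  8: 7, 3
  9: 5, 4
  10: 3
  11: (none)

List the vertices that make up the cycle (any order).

1, 2, 4, 9

DFS with gray/black marking from 1:
1 gray
  6 gray
    3 gray
    3 black
    10 gray
      10→3: 3 black — skip
    10 black
    7 gray
      7→3: 3 black — skip
    7 black
  6 black
  1→7: 7 black — skip
  2 gray
    9 gray
      5 gray
        5→7: 7 black — skip
        8 gray
          8→7: 7 black — skip
          8→3: 3 black — skip
        8 black
        5→3: 3 black — skip
      5 black
      4 gray
        4→6: 6 black — skip
        4→1: 1 is gray → back edge
Back edge closes the cycle 1 → 2 → 9 → 4 → 1; its vertices are {1, 2, 4, 9}.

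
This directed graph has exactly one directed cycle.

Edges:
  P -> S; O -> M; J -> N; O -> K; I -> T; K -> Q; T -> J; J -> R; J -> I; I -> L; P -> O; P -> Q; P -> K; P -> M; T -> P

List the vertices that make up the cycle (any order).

I, J, T

DFS with gray/black marking from T:
T gray
  J gray
    I gray
      I→T: T is gray → back edge
Back edge closes the cycle T → J → I → T; its vertices are {I, J, T}.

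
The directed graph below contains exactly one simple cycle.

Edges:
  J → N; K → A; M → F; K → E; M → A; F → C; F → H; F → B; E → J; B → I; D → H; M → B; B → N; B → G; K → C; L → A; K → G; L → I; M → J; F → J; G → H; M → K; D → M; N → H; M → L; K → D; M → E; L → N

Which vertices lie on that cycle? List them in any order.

D, K, M

DFS with gray/black marking from M:
M gray
  L gray
    N gray
      H gray
      H black
    N black
    I gray
    I black
    A gray
    A black
  L black
  K gray
    E gray
      J gray
        J→N: N black — skip
      J black
    E black
    C gray
    C black
    K→A: A black — skip
    D gray
      D→H: H black — skip
      D→M: M is gray → back edge
Back edge closes the cycle M → K → D → M; its vertices are {D, K, M}.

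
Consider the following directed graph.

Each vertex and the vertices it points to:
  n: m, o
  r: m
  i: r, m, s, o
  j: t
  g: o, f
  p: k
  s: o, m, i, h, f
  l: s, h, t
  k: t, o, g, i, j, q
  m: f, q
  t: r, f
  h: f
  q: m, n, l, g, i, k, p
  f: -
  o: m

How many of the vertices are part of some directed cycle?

13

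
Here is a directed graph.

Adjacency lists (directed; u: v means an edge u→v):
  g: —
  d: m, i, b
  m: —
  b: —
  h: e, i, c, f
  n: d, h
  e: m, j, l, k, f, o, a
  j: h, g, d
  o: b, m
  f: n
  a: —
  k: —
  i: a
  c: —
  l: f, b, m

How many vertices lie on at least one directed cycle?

6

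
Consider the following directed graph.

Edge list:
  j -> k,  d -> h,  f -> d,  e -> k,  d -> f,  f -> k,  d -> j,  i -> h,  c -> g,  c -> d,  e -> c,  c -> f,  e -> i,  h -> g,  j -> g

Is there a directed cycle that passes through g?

No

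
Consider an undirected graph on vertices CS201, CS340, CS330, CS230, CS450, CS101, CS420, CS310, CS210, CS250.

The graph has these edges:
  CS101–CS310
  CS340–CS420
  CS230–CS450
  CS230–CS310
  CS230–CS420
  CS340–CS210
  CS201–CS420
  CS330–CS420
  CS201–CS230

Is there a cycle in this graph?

Yes

DFS, tracking each vertex's parent; an edge to a visited non-parent vertex closes a cycle.
Start from CS330:
visit CS330 (parent –)
  visit CS420 (parent CS330)
    visit CS230 (parent CS420)
      visit CS450 (parent CS230)
        CS450–CS230: parent, skip
      CS230–CS420: parent, skip
      visit CS201 (parent CS230)
        CS201–CS420: CS420 visited and ≠ parent → cycle
Cycle: CS420 – CS230 – CS201 – CS420.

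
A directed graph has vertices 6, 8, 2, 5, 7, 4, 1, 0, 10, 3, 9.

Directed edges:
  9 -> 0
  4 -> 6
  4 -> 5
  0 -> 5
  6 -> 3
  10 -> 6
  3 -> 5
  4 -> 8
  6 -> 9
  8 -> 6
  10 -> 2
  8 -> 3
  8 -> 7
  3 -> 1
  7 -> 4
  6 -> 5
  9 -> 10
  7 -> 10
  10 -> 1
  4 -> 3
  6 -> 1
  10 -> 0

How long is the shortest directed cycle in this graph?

3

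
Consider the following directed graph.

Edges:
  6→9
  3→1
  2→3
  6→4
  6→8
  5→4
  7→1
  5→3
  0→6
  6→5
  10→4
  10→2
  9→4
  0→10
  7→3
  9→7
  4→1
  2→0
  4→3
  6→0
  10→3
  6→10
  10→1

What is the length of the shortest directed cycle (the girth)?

2

For each vertex v, BFS finds the shortest path from v back to v.
The shortest such closed walk is 0 → 6 → 0, length 2.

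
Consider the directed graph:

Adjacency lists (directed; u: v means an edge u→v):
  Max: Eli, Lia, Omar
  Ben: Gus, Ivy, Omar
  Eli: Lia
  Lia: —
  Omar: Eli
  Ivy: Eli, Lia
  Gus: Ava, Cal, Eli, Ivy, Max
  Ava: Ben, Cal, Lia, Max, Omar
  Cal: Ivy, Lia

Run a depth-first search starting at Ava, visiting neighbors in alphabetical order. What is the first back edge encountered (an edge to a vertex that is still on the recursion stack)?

DFS from Ava (visiting neighbors in alphabetical order); mark gray on enter, black on exit:
Ava gray
  Ben gray
    Gus gray
      Gus→Ava: Ava is gray → back edge
First back edge: Gus → Ava.

Gus->Ava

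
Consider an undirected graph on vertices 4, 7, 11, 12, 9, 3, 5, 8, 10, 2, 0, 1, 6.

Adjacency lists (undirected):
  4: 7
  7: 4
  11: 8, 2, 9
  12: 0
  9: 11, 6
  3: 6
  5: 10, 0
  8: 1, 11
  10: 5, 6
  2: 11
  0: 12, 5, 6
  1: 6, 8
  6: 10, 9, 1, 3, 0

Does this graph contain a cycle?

DFS, tracking each vertex's parent; an edge to a visited non-parent vertex closes a cycle.
Start from 11:
visit 11 (parent –)
  visit 8 (parent 11)
    visit 1 (parent 8)
      visit 6 (parent 1)
        visit 10 (parent 6)
          visit 5 (parent 10)
            5–10: parent, skip
            visit 0 (parent 5)
              visit 12 (parent 0)
                12–0: parent, skip
              0–5: parent, skip
              0–6: 6 visited and ≠ parent → cycle
Cycle: 6 – 10 – 5 – 0 – 6.

Yes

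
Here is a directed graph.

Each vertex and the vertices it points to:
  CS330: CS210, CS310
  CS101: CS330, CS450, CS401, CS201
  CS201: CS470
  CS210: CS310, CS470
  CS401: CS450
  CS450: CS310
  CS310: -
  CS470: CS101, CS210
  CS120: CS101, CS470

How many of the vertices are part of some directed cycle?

5

A vertex is on a directed cycle iff it belongs to a strongly connected component of size ≥ 2 (or has a self-loop).
The vertices on cycles are {CS101, CS201, CS210, CS330, CS470} — 5 in total.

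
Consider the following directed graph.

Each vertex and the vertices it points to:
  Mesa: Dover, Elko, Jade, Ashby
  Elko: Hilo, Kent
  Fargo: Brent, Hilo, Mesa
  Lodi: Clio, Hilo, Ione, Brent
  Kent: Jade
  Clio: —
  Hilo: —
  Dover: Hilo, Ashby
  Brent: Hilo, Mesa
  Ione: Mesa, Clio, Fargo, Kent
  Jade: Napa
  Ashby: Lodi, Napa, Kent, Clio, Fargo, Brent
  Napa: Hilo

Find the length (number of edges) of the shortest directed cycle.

For each vertex v, BFS finds the shortest path from v back to v.
The shortest such closed walk is Mesa → Ashby → Fargo → Mesa, length 3.

3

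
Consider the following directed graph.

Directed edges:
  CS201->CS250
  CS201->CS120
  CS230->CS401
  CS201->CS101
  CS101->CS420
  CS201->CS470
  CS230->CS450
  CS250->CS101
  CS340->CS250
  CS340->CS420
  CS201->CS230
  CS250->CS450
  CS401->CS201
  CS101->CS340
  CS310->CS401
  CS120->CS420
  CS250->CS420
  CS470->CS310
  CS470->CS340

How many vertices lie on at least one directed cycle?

A vertex is on a directed cycle iff it belongs to a strongly connected component of size ≥ 2 (or has a self-loop).
The vertices on cycles are {CS101, CS201, CS230, CS250, CS310, CS340, CS401, CS470} — 8 in total.

8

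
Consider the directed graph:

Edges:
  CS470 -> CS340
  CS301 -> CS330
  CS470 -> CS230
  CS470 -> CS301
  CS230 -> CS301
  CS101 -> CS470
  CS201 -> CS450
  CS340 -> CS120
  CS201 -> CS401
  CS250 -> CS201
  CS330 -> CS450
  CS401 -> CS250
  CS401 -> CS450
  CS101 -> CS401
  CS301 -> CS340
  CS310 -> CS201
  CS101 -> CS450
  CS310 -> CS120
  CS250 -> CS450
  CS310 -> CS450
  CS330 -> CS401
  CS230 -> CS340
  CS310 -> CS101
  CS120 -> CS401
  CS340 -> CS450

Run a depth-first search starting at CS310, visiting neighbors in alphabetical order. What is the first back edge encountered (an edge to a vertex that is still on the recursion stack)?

CS201→CS401

DFS from CS310 (visiting neighbors in alphabetical order); mark gray on enter, black on exit:
CS310 gray
  CS101 gray
    CS401 gray
      CS250 gray
        CS201 gray
          CS201→CS401: CS401 is gray → back edge
First back edge: CS201 → CS401.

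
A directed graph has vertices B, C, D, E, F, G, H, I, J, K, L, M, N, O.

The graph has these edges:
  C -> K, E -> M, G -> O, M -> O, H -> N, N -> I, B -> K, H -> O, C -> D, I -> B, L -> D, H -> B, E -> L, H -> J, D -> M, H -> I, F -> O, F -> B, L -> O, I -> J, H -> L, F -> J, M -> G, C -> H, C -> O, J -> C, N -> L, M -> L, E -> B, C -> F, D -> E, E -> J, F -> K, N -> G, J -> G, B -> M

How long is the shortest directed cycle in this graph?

3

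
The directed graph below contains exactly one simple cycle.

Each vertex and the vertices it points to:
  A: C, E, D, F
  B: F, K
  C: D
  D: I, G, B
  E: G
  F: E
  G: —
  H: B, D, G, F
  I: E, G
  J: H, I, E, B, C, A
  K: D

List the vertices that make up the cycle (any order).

DFS with gray/black marking from B:
B gray
  F gray
    E gray
      G gray
      G black
    E black
  F black
  K gray
    D gray
      I gray
        I→E: E black — skip
        I→G: G black — skip
      I black
      D→G: G black — skip
      D→B: B is gray → back edge
Back edge closes the cycle B → K → D → B; its vertices are {B, D, K}.

B, D, K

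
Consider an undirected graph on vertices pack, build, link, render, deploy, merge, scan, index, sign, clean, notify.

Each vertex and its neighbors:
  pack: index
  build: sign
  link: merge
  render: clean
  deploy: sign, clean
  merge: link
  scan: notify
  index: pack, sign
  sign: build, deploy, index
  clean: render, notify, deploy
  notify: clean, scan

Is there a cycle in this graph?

No

DFS, tracking each vertex's parent; an edge to a visited non-parent vertex closes a cycle.
Start from scan:
visit scan (parent –)
  visit notify (parent scan)
    visit clean (parent notify)
      visit render (parent clean)
        render–clean: parent, skip
      clean–notify: parent, skip
      visit deploy (parent clean)
        visit sign (parent deploy)
          visit build (parent sign)
            build–sign: parent, skip
          sign–deploy: parent, skip
          visit index (parent sign)
            visit pack (parent index)
              pack–index: parent, skip
            index–sign: parent, skip
        deploy–clean: parent, skip
    notify–scan: parent, skip
visit link (parent –)
  visit merge (parent link)
    merge–link: parent, skip
No non-parent visited neighbor found — the graph is a forest.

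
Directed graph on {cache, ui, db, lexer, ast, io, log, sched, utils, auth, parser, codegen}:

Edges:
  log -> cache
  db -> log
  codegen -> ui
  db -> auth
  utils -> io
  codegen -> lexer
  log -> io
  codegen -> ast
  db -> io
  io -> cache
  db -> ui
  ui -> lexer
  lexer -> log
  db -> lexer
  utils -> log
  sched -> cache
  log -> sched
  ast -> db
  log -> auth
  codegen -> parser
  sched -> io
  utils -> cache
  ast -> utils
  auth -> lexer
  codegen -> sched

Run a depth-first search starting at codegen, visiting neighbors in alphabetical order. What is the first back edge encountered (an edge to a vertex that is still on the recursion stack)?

log→auth

DFS from codegen (visiting neighbors in alphabetical order); mark gray on enter, black on exit:
codegen gray
  ast gray
    db gray
      auth gray
        lexer gray
          log gray
            log→auth: auth is gray → back edge
First back edge: log → auth.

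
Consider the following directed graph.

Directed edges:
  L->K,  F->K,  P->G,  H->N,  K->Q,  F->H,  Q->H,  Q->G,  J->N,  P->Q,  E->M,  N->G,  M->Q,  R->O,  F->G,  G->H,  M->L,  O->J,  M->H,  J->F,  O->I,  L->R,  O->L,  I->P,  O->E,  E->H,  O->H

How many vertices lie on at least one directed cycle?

8

A vertex is on a directed cycle iff it belongs to a strongly connected component of size ≥ 2 (or has a self-loop).
The vertices on cycles are {E, G, H, L, M, N, O, R} — 8 in total.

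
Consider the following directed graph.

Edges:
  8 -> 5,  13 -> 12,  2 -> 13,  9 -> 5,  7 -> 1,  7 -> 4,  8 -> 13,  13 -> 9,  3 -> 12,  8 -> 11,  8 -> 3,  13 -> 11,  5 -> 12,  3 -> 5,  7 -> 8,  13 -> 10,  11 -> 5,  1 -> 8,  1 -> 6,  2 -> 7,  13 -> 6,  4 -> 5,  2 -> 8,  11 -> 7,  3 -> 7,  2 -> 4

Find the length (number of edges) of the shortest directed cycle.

For each vertex v, BFS finds the shortest path from v back to v.
The shortest such closed walk is 7 → 8 → 3 → 7, length 3.

3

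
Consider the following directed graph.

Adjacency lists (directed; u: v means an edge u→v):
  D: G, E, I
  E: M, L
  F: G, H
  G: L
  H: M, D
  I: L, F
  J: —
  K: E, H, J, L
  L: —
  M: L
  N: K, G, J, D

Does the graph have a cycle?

Yes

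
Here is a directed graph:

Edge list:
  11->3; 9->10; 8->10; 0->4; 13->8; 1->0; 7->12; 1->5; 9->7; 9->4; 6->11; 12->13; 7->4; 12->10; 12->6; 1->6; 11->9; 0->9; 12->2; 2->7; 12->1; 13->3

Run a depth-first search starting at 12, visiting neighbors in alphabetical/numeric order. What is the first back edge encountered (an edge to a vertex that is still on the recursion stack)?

DFS from 12 (visiting neighbors in alphabetical/numeric order); mark gray on enter, black on exit:
12 gray
  1 gray
    0 gray
      4 gray
      4 black
      9 gray
        9→4: 4 black — skip
        7 gray
          7→4: 4 black — skip
          7→12: 12 is gray → back edge
First back edge: 7 → 12.

7→12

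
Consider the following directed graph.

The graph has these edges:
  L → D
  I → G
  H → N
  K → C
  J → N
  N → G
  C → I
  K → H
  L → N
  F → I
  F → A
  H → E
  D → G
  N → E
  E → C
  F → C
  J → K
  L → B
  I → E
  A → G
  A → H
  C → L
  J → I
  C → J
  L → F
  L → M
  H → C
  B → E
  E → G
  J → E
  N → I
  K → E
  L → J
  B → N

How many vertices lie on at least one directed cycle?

A vertex is on a directed cycle iff it belongs to a strongly connected component of size ≥ 2 (or has a self-loop).
The vertices on cycles are {A, B, C, E, F, H, I, J, K, L, N} — 11 in total.

11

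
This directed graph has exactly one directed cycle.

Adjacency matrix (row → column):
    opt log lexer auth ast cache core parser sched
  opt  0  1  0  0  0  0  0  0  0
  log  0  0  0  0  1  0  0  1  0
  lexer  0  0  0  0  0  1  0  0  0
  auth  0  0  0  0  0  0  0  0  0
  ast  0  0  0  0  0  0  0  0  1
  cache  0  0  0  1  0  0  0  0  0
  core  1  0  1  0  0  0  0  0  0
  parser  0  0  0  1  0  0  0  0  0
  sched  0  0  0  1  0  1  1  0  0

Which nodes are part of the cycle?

DFS with gray/black marking from log:
log gray
  parser gray
    auth gray
    auth black
  parser black
  ast gray
    sched gray
      core gray
        lexer gray
          cache gray
            cache→auth: auth black — skip
          cache black
        lexer black
        opt gray
          opt→log: log is gray → back edge
Back edge closes the cycle log → ast → sched → core → opt → log; its vertices are {ast, log, opt, core, sched}.

ast, log, opt, core, sched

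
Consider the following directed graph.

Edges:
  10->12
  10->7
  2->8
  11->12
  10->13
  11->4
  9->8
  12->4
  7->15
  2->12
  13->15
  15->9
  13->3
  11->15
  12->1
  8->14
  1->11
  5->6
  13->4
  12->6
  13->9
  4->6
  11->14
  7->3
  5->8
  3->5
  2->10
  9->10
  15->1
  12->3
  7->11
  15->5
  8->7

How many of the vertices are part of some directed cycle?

11

A vertex is on a directed cycle iff it belongs to a strongly connected component of size ≥ 2 (or has a self-loop).
The vertices on cycles are {1, 3, 5, 7, 8, 9, 10, 11, 12, 13, 15} — 11 in total.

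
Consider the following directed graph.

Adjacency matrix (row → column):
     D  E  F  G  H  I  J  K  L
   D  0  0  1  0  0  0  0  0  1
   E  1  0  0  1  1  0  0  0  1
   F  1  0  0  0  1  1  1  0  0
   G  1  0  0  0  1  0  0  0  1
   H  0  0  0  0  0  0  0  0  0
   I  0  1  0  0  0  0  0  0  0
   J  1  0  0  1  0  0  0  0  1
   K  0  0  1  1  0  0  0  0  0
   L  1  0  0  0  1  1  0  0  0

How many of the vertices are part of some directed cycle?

A vertex is on a directed cycle iff it belongs to a strongly connected component of size ≥ 2 (or has a self-loop).
The vertices on cycles are {D, E, F, G, I, J, L} — 7 in total.

7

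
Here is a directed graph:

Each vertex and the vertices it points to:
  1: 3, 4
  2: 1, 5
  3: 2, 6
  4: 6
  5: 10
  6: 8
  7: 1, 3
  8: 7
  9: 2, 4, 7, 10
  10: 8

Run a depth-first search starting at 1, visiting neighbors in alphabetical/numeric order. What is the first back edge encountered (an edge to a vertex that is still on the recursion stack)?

DFS from 1 (visiting neighbors in alphabetical/numeric order); mark gray on enter, black on exit:
1 gray
  3 gray
    2 gray
      2→1: 1 is gray → back edge
First back edge: 2 → 1.

2→1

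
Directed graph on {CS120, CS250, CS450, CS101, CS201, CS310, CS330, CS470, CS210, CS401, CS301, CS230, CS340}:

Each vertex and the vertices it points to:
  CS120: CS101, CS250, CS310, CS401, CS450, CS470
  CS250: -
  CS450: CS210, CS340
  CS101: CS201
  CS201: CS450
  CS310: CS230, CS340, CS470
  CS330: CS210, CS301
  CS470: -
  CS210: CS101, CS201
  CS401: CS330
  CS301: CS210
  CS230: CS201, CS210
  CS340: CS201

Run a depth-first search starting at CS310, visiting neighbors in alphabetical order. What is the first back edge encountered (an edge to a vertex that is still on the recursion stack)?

DFS from CS310 (visiting neighbors in alphabetical order); mark gray on enter, black on exit:
CS310 gray
  CS230 gray
    CS201 gray
      CS450 gray
        CS210 gray
          CS101 gray
            CS101→CS201: CS201 is gray → back edge
First back edge: CS101 → CS201.

CS101→CS201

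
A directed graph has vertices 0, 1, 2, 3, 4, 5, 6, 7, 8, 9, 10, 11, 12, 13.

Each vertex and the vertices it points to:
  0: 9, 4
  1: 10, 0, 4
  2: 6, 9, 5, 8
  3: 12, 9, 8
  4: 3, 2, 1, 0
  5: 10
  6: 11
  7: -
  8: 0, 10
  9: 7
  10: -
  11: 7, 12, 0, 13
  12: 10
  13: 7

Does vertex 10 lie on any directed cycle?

10 lies on a cycle iff there is a path from 10 back to itself.
Exploring from 10, it never reaches itself; equivalently, its strongly connected component is a singleton.

No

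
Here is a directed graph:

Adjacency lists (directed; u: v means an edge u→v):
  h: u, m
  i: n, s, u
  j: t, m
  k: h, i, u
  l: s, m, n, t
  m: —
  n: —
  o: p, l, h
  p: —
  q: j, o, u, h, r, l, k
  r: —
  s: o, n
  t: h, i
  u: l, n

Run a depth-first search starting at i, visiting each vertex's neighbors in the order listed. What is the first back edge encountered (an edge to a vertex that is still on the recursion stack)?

l→s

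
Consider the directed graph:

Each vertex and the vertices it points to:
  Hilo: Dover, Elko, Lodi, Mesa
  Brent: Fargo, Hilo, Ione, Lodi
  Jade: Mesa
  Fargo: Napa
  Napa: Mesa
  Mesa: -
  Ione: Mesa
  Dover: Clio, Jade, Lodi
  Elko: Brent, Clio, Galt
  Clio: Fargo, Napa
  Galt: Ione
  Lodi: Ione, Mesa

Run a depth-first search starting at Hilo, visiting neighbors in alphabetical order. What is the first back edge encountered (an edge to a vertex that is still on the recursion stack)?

Brent→Hilo

DFS from Hilo (visiting neighbors in alphabetical order); mark gray on enter, black on exit:
Hilo gray
  Dover gray
    Clio gray
      Fargo gray
        Napa gray
          Mesa gray
          Mesa black
        Napa black
      Fargo black
      Clio→Napa: Napa black — skip
    Clio black
    Jade gray
      Jade→Mesa: Mesa black — skip
    Jade black
    Lodi gray
      Ione gray
        Ione→Mesa: Mesa black — skip
      Ione black
      Lodi→Mesa: Mesa black — skip
    Lodi black
  Dover black
  Elko gray
    Brent gray
      Brent→Fargo: Fargo black — skip
      Brent→Hilo: Hilo is gray → back edge
First back edge: Brent → Hilo.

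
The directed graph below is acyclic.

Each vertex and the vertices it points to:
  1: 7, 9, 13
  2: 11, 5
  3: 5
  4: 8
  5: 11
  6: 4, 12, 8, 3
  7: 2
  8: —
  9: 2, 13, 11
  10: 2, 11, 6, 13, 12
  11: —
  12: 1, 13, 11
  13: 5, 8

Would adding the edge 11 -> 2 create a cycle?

Yes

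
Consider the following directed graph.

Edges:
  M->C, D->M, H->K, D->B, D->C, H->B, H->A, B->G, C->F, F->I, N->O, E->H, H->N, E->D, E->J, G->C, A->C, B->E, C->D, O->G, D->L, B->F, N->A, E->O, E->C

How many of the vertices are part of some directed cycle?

A vertex is on a directed cycle iff it belongs to a strongly connected component of size ≥ 2 (or has a self-loop).
The vertices on cycles are {A, B, C, D, E, G, H, M, N, O} — 10 in total.

10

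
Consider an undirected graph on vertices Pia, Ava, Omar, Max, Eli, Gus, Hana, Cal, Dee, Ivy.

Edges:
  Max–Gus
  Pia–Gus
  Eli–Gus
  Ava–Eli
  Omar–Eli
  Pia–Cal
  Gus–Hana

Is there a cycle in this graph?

DFS, tracking each vertex's parent; an edge to a visited non-parent vertex closes a cycle.
Start from Pia:
visit Pia (parent –)
  visit Cal (parent Pia)
    Cal–Pia: parent, skip
  visit Gus (parent Pia)
    visit Max (parent Gus)
      Max–Gus: parent, skip
    Gus–Pia: parent, skip
    visit Hana (parent Gus)
      Hana–Gus: parent, skip
    visit Eli (parent Gus)
      Eli–Gus: parent, skip
      visit Omar (parent Eli)
        Omar–Eli: parent, skip
      visit Ava (parent Eli)
        Ava–Eli: parent, skip
visit Dee (parent –)
visit Ivy (parent –)
No non-parent visited neighbor found — the graph is a forest.

No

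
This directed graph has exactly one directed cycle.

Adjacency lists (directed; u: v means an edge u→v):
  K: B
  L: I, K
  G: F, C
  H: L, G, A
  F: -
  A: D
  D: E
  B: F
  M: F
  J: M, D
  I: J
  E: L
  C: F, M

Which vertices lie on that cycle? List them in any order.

D, E, I, J, L

DFS with gray/black marking from L:
L gray
  I gray
    J gray
      M gray
        F gray
        F black
      M black
      D gray
        E gray
          E→L: L is gray → back edge
Back edge closes the cycle L → I → J → D → E → L; its vertices are {D, E, I, J, L}.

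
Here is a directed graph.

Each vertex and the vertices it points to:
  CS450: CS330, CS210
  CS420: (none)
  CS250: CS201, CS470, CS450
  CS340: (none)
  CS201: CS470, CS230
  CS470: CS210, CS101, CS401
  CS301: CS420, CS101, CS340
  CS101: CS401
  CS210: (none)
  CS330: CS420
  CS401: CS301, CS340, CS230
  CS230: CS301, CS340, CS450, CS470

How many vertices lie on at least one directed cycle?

5

A vertex is on a directed cycle iff it belongs to a strongly connected component of size ≥ 2 (or has a self-loop).
The vertices on cycles are {CS101, CS230, CS301, CS401, CS470} — 5 in total.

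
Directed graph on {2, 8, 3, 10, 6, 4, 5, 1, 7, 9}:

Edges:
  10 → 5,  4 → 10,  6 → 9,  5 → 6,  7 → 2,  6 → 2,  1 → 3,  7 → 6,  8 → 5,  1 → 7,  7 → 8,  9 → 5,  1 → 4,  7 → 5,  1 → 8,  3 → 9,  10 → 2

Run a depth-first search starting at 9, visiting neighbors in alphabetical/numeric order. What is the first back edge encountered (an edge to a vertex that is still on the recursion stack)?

6→9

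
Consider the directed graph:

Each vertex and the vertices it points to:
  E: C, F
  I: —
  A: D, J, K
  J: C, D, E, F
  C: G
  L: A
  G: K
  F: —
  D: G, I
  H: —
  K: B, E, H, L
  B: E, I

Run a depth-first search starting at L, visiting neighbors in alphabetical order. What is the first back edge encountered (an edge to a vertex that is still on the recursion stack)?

DFS from L (visiting neighbors in alphabetical order); mark gray on enter, black on exit:
L gray
  A gray
    D gray
      G gray
        K gray
          B gray
            E gray
              C gray
                C→G: G is gray → back edge
First back edge: C → G.

C->G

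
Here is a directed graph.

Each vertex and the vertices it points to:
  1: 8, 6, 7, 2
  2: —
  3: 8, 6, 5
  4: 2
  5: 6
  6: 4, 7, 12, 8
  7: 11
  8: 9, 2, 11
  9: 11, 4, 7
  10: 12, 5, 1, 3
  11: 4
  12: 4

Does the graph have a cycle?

DFS with white/gray/black marking, starting from 2:
2 gray
2 black
1 gray
  8 gray
    9 gray
      11 gray
        4 gray
          4→2: 2 black — skip
        4 black
      11 black
      9→4: 4 black — skip
      7 gray
        7→11: 11 black — skip
      7 black
    9 black
    8→2: 2 black — skip
    8→11: 11 black — skip
  8 black
  6 gray
    6→4: 4 black — skip
    6→7: 7 black — skip
    12 gray
      12→4: 4 black — skip
    12 black
    6→8: 8 black — skip
  6 black
  1→7: 7 black — skip
  1→2: 2 black — skip
1 black
3 gray
  3→8: 8 black — skip
  3→6: 6 black — skip
  5 gray
    5→6: 6 black — skip
  5 black
3 black
10 gray
  10→12: 12 black — skip
  10→5: 5 black — skip
  10→1: 1 black — skip
  10→3: 3 black — skip
10 black
Every edge goes to a white or black vertex — no back edge, so the graph is acyclic.

No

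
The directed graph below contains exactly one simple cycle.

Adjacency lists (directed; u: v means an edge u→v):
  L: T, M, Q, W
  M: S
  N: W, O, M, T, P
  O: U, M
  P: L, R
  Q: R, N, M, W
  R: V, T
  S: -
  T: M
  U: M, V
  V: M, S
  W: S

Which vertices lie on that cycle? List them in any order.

L, N, P, Q

DFS with gray/black marking from P:
P gray
  L gray
    T gray
      M gray
        S gray
        S black
      M black
    T black
    L→M: M black — skip
    Q gray
      R gray
        V gray
          V→M: M black — skip
          V→S: S black — skip
        V black
        R→T: T black — skip
      R black
      N gray
        W gray
          W→S: S black — skip
        W black
        O gray
          U gray
            U→M: M black — skip
            U→V: V black — skip
          U black
          O→M: M black — skip
        O black
        N→M: M black — skip
        N→T: T black — skip
        N→P: P is gray → back edge
Back edge closes the cycle P → L → Q → N → P; its vertices are {L, N, P, Q}.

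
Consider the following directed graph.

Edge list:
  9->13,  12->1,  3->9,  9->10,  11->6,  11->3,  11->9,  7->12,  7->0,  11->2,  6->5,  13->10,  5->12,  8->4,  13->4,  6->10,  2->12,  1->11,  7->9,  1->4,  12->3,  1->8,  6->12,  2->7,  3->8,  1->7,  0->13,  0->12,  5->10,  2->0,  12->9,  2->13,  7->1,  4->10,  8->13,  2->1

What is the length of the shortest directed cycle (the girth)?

2

For each vertex v, BFS finds the shortest path from v back to v.
The shortest such closed walk is 7 → 1 → 7, length 2.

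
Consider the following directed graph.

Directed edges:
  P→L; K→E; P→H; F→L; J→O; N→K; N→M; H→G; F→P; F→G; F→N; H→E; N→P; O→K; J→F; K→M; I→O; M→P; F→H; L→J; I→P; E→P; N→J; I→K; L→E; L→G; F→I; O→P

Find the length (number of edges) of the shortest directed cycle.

3

For each vertex v, BFS finds the shortest path from v back to v.
The shortest such closed walk is N → J → F → N, length 3.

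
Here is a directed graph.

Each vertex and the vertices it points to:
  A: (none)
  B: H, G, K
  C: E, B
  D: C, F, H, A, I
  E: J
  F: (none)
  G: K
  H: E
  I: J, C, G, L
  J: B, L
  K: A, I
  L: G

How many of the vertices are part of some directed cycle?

9

A vertex is on a directed cycle iff it belongs to a strongly connected component of size ≥ 2 (or has a self-loop).
The vertices on cycles are {B, C, E, G, H, I, J, K, L} — 9 in total.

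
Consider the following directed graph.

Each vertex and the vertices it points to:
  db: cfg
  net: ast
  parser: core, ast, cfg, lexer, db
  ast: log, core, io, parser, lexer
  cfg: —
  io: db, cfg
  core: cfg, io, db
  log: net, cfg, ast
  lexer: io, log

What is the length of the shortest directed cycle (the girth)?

For each vertex v, BFS finds the shortest path from v back to v.
The shortest such closed walk is parser → ast → parser, length 2.

2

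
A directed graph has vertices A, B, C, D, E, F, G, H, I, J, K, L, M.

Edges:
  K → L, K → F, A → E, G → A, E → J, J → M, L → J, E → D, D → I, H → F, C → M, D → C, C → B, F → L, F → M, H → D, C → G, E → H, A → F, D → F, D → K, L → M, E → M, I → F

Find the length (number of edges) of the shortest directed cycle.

5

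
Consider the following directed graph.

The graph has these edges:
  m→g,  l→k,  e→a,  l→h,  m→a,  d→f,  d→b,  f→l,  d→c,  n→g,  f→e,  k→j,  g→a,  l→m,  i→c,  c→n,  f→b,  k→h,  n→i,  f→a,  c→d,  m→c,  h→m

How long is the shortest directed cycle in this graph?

2

For each vertex v, BFS finds the shortest path from v back to v.
The shortest such closed walk is d → c → d, length 2.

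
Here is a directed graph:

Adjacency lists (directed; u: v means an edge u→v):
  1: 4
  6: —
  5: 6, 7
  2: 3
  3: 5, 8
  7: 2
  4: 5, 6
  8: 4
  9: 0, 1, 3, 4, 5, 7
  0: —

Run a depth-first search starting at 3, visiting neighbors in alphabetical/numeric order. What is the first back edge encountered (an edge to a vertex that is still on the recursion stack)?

2→3

DFS from 3 (visiting neighbors in alphabetical/numeric order); mark gray on enter, black on exit:
3 gray
  5 gray
    6 gray
    6 black
    7 gray
      2 gray
        2→3: 3 is gray → back edge
First back edge: 2 → 3.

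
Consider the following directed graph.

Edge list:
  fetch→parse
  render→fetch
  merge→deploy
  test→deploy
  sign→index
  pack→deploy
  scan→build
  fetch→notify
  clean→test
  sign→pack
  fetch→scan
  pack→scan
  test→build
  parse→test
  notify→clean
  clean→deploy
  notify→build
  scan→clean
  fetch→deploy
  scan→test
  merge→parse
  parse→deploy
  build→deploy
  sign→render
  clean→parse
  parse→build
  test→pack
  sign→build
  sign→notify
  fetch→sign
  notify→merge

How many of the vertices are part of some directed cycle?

8

A vertex is on a directed cycle iff it belongs to a strongly connected component of size ≥ 2 (or has a self-loop).
The vertices on cycles are {pack, scan, sign, test, clean, fetch, parse, render} — 8 in total.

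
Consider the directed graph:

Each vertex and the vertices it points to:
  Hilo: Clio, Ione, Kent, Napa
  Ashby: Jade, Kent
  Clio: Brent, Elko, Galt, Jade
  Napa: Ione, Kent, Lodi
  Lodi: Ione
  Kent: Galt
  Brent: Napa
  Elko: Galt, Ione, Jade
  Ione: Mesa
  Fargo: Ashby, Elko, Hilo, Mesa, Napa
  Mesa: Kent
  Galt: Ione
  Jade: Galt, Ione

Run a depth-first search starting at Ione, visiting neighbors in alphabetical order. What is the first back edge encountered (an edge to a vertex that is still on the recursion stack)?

DFS from Ione (visiting neighbors in alphabetical order); mark gray on enter, black on exit:
Ione gray
  Mesa gray
    Kent gray
      Galt gray
        Galt→Ione: Ione is gray → back edge
First back edge: Galt → Ione.

Galt→Ione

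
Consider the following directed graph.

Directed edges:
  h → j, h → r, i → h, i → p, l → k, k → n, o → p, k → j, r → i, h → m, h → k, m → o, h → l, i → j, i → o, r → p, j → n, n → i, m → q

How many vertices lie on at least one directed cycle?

7

A vertex is on a directed cycle iff it belongs to a strongly connected component of size ≥ 2 (or has a self-loop).
The vertices on cycles are {h, i, j, k, l, n, r} — 7 in total.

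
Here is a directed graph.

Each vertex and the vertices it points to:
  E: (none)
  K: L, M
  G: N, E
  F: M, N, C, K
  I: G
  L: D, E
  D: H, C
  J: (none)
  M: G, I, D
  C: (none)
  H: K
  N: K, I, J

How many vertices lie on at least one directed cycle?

A vertex is on a directed cycle iff it belongs to a strongly connected component of size ≥ 2 (or has a self-loop).
The vertices on cycles are {D, G, H, I, K, L, M, N} — 8 in total.

8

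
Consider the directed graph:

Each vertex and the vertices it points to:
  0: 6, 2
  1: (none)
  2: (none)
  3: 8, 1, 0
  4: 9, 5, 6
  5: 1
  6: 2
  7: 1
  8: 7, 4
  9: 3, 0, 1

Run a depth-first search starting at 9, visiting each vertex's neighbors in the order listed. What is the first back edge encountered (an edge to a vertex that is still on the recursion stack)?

4→9

DFS from 9 (visiting each vertex's neighbors in the order listed); mark gray on enter, black on exit:
9 gray
  3 gray
    8 gray
      7 gray
        1 gray
        1 black
      7 black
      4 gray
        4→9: 9 is gray → back edge
First back edge: 4 → 9.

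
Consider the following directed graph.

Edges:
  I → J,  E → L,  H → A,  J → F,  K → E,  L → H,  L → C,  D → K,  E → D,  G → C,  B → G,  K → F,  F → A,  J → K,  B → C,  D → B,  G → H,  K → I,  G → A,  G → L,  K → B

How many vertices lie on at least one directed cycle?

A vertex is on a directed cycle iff it belongs to a strongly connected component of size ≥ 2 (or has a self-loop).
The vertices on cycles are {D, E, I, J, K} — 5 in total.

5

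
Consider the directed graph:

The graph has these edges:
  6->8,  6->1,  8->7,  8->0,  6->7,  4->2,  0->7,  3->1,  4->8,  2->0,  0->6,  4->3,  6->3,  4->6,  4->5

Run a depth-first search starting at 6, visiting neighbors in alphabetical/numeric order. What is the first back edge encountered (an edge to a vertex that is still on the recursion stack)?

0→6

DFS from 6 (visiting neighbors in alphabetical/numeric order); mark gray on enter, black on exit:
6 gray
  1 gray
  1 black
  3 gray
    3→1: 1 black — skip
  3 black
  7 gray
  7 black
  8 gray
    0 gray
      0→6: 6 is gray → back edge
First back edge: 0 → 6.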